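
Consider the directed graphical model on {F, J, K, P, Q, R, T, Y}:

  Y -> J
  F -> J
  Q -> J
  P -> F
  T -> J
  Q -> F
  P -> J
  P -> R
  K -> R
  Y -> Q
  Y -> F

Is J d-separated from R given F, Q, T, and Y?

6 paths connect J and R; each must be blocked for d-separation to hold:
Path 1: J ← Y → F ← P → R
  Y is a fork here and Y is conditioned on, so the path is blocked at Y.
Path 2: J ← Y → Q → F ← P → R
  Y is a fork here and Y is conditioned on, so the path is blocked at Y.
Path 3: J ← F ← P → R
  F is a chain here and F is conditioned on, so the path is blocked at F.
Path 4: J ← P → R
  P is a fork and P is not conditioned on — no node blocks this path, so it is active.
Path 5: J ← Q ← Y → F ← P → R
  Q is a chain here and Q is conditioned on, so the path is blocked at Q.
Path 6: J ← Q → F ← P → R
  Q is a fork here and Q is conditioned on, so the path is blocked at Q.
At least one path is unblocked, so d-separation fails.

No — J and R are not d-separated given {F, Q, T, Y}.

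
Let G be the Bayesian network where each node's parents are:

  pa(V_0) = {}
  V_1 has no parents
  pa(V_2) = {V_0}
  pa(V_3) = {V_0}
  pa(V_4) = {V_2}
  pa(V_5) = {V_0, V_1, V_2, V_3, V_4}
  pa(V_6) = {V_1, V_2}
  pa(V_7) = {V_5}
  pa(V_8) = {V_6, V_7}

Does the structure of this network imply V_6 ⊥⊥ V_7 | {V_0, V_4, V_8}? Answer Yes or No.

Enumerating the 6 paths from V_6 to V_7 and testing each for blocking by {V_0, V_4, V_8}:
Path 1: V_6 ← V_1 → V_5 → V_7
  V_1 is a fork and V_1 is not conditioned on; V_5 is a chain and V_5 is not conditioned on — no node blocks this path, so it is active.
Path 2: V_6 ← V_2 ← V_0 → V_3 → V_5 → V_7
  V_0 is a fork here and V_0 is conditioned on, so the path is blocked at V_0.
Path 3: V_6 ← V_2 ← V_0 → V_5 → V_7
  V_0 is a fork here and V_0 is conditioned on, so the path is blocked at V_0.
Path 4: V_6 ← V_2 → V_4 → V_5 → V_7
  V_4 is a chain here and V_4 is conditioned on, so the path is blocked at V_4.
Path 5: V_6 ← V_2 → V_5 → V_7
  V_2 is a fork and V_2 is not conditioned on; V_5 is a chain and V_5 is not conditioned on — no node blocks this path, so it is active.
Path 6: V_6 → V_8 ← V_7
  V_8 is a collider and V_8 is conditioned on, which opens it — no node blocks this path, so it is active.
At least one path is unblocked, so d-separation fails.

No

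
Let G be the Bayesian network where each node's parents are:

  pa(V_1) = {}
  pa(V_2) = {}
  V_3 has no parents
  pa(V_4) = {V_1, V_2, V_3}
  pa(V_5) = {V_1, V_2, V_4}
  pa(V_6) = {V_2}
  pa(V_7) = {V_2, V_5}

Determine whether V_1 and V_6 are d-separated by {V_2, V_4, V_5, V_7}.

6 paths connect V_1 and V_6; each must be blocked for d-separation to hold:
  1. V_1 → V_5 → V_7 ← V_2 → V_6 — V_5:chain[blocks]; V_7:collider[open]; V_2:fork[blocks] ⇒ blocked
  2. V_1 → V_5 ← V_2 → V_6 — V_5:collider[open]; V_2:fork[blocks] ⇒ blocked
  3. V_1 → V_5 ← V_4 ← V_2 → V_6 — V_5:collider[open]; V_4:chain[blocks]; V_2:fork[blocks] ⇒ blocked
  4. V_1 → V_4 → V_5 → V_7 ← V_2 → V_6 — V_4:chain[blocks]; V_5:chain[blocks]; V_7:collider[open]; V_2:fork[blocks] ⇒ blocked
  5. V_1 → V_4 → V_5 ← V_2 → V_6 — V_4:chain[blocks]; V_5:collider[open]; V_2:fork[blocks] ⇒ blocked
  6. V_1 → V_4 ← V_2 → V_6 — V_4:collider[open]; V_2:fork[blocks] ⇒ blocked
All paths are blocked; V_1 ⊥ V_6 | {V_2, V_4, V_5, V_7} holds.

Yes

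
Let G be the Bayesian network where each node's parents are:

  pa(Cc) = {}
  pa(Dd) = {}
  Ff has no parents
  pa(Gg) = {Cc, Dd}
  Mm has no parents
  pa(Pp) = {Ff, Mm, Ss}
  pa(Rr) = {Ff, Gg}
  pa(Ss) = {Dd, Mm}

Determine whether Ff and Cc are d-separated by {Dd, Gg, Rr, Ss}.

We examine all 3 paths between Ff and Cc:
  1. Ff → Rr ← Gg ← Cc — Rr:collider[open]; Gg:chain[blocks] ⇒ blocked
  2. Ff → Pp ← Ss ← Dd → Gg ← Cc — Pp:collider[blocks]; Ss:chain[blocks]; Dd:fork[blocks]; Gg:collider[open] ⇒ blocked
  3. Ff → Pp ← Mm → Ss ← Dd → Gg ← Cc — Pp:collider[blocks]; Mm:fork[open]; Ss:collider[open]; Dd:fork[blocks]; Gg:collider[open] ⇒ blocked
Since every path is blocked, d-separation holds.

Yes — Ff and Cc are d-separated given {Dd, Gg, Rr, Ss}.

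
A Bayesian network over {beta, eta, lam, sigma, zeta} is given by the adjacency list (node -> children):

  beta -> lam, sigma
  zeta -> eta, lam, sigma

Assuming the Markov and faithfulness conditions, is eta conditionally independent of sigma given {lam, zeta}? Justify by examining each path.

We examine all 2 paths between eta and sigma:
Path 1: eta ← zeta → lam ← beta → sigma
  zeta is a fork here and zeta is conditioned on, so the path is blocked at zeta.
Path 2: eta ← zeta → sigma
  zeta is a fork here and zeta is conditioned on, so the path is blocked at zeta.
Since every path is blocked, d-separation holds.

Yes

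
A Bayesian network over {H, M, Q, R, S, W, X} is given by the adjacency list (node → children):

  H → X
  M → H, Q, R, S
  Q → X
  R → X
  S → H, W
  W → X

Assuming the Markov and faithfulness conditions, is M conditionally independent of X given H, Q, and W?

No — M and X are not d-separated given {H, Q, W}.

6 paths connect M and X; each must be blocked for d-separation to hold:
Path 1: M → Q → X
  Q is a chain here and Q is conditioned on, so the path is blocked at Q.
Path 2: M → R → X
  R is a chain and R is not conditioned on — no node blocks this path, so it is active.
Path 3: M → H ← S → W → X
  W is a chain here and W is conditioned on, so the path is blocked at W.
Path 4: M → H → X
  H is a chain here and H is conditioned on, so the path is blocked at H.
Path 5: M → S → W → X
  W is a chain here and W is conditioned on, so the path is blocked at W.
Path 6: M → S → H → X
  H is a chain here and H is conditioned on, so the path is blocked at H.
Because an active path exists, M and X are not d-separated.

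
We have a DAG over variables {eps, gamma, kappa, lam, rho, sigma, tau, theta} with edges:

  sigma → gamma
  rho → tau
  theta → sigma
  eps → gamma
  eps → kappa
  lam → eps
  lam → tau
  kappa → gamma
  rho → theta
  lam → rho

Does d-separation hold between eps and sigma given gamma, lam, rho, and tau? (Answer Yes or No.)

We examine all 4 paths between eps and sigma:
Path 1: eps ← lam → rho → theta → sigma
  lam is a fork here and lam is conditioned on, so the path is blocked at lam.
Path 2: eps ← lam → tau ← rho → theta → sigma
  lam is a fork here and lam is conditioned on, so the path is blocked at lam.
Path 3: eps → gamma ← sigma
  gamma is a collider and gamma is conditioned on, which opens it — no node blocks this path, so it is active.
Path 4: eps → kappa → gamma ← sigma
  kappa is a chain and kappa is not conditioned on; gamma is a collider and gamma is conditioned on, which opens it — no node blocks this path, so it is active.
Because an active path exists, eps and sigma are not d-separated.

No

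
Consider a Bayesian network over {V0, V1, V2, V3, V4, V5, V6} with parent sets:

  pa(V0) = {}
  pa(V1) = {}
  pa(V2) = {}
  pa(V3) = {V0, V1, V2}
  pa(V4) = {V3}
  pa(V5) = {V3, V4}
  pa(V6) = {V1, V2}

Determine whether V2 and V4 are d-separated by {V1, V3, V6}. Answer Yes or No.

Yes

Enumerating the 4 paths from V2 to V4 and testing each for blocking by {V1, V3, V6}:
  1. V2 → V6 ← V1 → V3 → V5 ← V4 — V6:collider[open]; V1:fork[blocks]; V3:chain[blocks]; V5:collider[blocks] ⇒ blocked
  2. V2 → V6 ← V1 → V3 → V4 — V6:collider[open]; V1:fork[blocks]; V3:chain[blocks] ⇒ blocked
  3. V2 → V3 → V5 ← V4 — V3:chain[blocks]; V5:collider[blocks] ⇒ blocked
  4. V2 → V3 → V4 — V3:chain[blocks] ⇒ blocked
Every path is blocked, so V2 and V4 are d-separated given {V1, V3, V6}.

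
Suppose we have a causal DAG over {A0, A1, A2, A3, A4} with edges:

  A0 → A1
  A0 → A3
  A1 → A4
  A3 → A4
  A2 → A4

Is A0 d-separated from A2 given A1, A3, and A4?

2 paths connect A0 and A2; each must be blocked for d-separation to hold:
Path 1: A0 → A3 → A4 ← A2
  A3 is a chain here and A3 is conditioned on, so the path is blocked at A3.
Path 2: A0 → A1 → A4 ← A2
  A1 is a chain here and A1 is conditioned on, so the path is blocked at A1.
Every path is blocked, so A0 and A2 are d-separated given {A1, A3, A4}.

Yes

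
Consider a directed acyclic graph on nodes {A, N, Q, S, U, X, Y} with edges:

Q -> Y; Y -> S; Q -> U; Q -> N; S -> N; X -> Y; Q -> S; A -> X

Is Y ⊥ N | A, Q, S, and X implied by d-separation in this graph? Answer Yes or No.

Enumerating the 4 paths from Y to N and testing each for blocking by {A, Q, S, X}:
Path 1: Y ← Q → N
  Q is a fork here and Q is conditioned on, so the path is blocked at Q.
Path 2: Y ← Q → S → N
  Q is a fork here and Q is conditioned on, so the path is blocked at Q.
Path 3: Y → S → N
  S is a chain here and S is conditioned on, so the path is blocked at S.
Path 4: Y → S ← Q → N
  Q is a fork here and Q is conditioned on, so the path is blocked at Q.
Every path is blocked, so Y and N are d-separated given {A, Q, S, X}.

Yes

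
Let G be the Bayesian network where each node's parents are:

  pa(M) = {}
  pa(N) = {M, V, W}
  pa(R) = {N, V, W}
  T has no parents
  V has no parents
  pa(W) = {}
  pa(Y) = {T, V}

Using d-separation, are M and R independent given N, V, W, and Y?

There are 3 undirected paths between M and R; checking each against the conditioning set {N, V, W, Y}:
Path 1: M → N ← W → R
  W is a fork here and W is conditioned on, so the path is blocked at W.
Path 2: M → N → R
  N is a chain here and N is conditioned on, so the path is blocked at N.
Path 3: M → N ← V → R
  V is a fork here and V is conditioned on, so the path is blocked at V.
Every path is blocked, so M and R are d-separated given {N, V, W, Y}.

Yes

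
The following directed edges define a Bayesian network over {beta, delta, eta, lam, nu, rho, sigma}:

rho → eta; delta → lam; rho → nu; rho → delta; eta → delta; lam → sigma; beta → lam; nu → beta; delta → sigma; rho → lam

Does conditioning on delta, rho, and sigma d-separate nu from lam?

No — nu and lam are not d-separated given {delta, rho, sigma}.

We examine all 6 paths between nu and lam:
  1. nu → beta → lam — beta:chain[open] ⇒ active
  2. nu ← rho → delta → sigma ← lam — rho:fork[blocks]; delta:chain[blocks]; sigma:collider[open] ⇒ blocked
  3. nu ← rho → delta → lam — rho:fork[blocks]; delta:chain[blocks] ⇒ blocked
  4. nu ← rho → eta → delta → sigma ← lam — rho:fork[blocks]; eta:chain[open]; delta:chain[blocks]; sigma:collider[open] ⇒ blocked
  5. nu ← rho → eta → delta → lam — rho:fork[blocks]; eta:chain[open]; delta:chain[blocks] ⇒ blocked
  6. nu ← rho → lam — rho:fork[blocks] ⇒ blocked
Because an active path exists, nu and lam are not d-separated.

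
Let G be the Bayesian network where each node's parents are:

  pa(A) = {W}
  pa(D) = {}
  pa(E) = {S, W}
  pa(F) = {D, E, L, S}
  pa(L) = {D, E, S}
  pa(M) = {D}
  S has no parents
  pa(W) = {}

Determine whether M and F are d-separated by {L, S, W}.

We examine all 6 paths between M and F:
  1. M ← D → L ← S → E → F — D:fork[open]; L:collider[open]; S:fork[blocks]; E:chain[open] ⇒ blocked
  2. M ← D → L ← S → F — D:fork[open]; L:collider[open]; S:fork[blocks] ⇒ blocked
  3. M ← D → L ← E ← S → F — D:fork[open]; L:collider[open]; E:chain[open]; S:fork[blocks] ⇒ blocked
  4. M ← D → L ← E → F — D:fork[open]; L:collider[open]; E:fork[open] ⇒ active
  5. M ← D → L → F — D:fork[open]; L:chain[blocks] ⇒ blocked
  6. M ← D → F — D:fork[open] ⇒ active
Because an active path exists, M and F are not d-separated.

No — M and F are not d-separated given {L, S, W}.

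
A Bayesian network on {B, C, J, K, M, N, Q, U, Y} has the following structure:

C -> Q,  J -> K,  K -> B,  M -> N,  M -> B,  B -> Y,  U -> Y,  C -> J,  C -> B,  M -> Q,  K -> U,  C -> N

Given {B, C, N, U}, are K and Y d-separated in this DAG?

Yes

We examine all 5 paths between K and Y:
Path 1: K → U → Y
  U is a chain here and U is conditioned on, so the path is blocked at U.
Path 2: K → B → Y
  B is a chain here and B is conditioned on, so the path is blocked at B.
Path 3: K ← J ← C → N ← M → B → Y
  C is a fork here and C is conditioned on, so the path is blocked at C.
Path 4: K ← J ← C → Q ← M → B → Y
  C is a fork here and C is conditioned on, so the path is blocked at C.
Path 5: K ← J ← C → B → Y
  C is a fork here and C is conditioned on, so the path is blocked at C.
Since every path is blocked, d-separation holds.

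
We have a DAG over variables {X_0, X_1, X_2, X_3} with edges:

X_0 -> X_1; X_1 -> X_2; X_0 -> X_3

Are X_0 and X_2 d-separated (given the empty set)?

No — X_0 and X_2 are not d-separated given ∅.

There is one path between X_0 and X_2:
Path 1: X_0 → X_1 → X_2
  X_1 is a chain and X_1 is not conditioned on — no node blocks this path, so it is active.
At least one path is unblocked, so d-separation fails.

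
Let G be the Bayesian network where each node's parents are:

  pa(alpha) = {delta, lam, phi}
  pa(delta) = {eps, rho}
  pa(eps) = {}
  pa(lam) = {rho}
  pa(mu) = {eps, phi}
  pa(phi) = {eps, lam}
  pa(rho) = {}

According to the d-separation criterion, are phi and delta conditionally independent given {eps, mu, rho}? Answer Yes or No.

Yes

We examine all 6 paths between phi and delta:
  1. phi → alpha ← lam ← rho → delta — alpha:collider[blocks]; lam:chain[open]; rho:fork[blocks] ⇒ blocked
  2. phi → alpha ← delta — alpha:collider[blocks] ⇒ blocked
  3. phi ← lam → alpha ← delta — lam:fork[open]; alpha:collider[blocks] ⇒ blocked
  4. phi ← lam ← rho → delta — lam:chain[open]; rho:fork[blocks] ⇒ blocked
  5. phi ← eps → delta — eps:fork[blocks] ⇒ blocked
  6. phi → mu ← eps → delta — mu:collider[open]; eps:fork[blocks] ⇒ blocked
All paths are blocked; phi ⊥ delta | {eps, mu, rho} holds.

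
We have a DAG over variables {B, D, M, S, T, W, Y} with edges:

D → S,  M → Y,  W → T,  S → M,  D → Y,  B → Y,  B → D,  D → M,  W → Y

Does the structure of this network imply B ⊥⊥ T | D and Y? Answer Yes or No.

No

Enumerating the 4 paths from B to T and testing each for blocking by {D, Y}:
  1. B → Y ← W → T — Y:collider[open]; W:fork[open] ⇒ active
  2. B → D → Y ← W → T — D:chain[blocks]; Y:collider[open]; W:fork[open] ⇒ blocked
  3. B → D → M → Y ← W → T — D:chain[blocks]; M:chain[open]; Y:collider[open]; W:fork[open] ⇒ blocked
  4. B → D → S → M → Y ← W → T — D:chain[blocks]; S:chain[open]; M:chain[open]; Y:collider[open]; W:fork[open] ⇒ blocked
Since the path B → Y ← W → T is active, B and T are not d-separated given {D, Y}.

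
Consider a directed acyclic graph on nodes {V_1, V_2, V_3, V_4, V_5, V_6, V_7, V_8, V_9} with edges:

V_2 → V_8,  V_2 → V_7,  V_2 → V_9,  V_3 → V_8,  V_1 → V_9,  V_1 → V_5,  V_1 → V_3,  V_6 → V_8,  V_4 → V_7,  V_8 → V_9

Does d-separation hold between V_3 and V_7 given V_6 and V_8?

4 paths connect V_3 and V_7; each must be blocked for d-separation to hold:
Path 1: V_3 ← V_1 → V_9 ← V_2 → V_7
  V_9 is a collider here and neither V_9 nor any of its descendants is conditioned on, so the collider stays closed — the path is blocked at V_9.
Path 2: V_3 ← V_1 → V_9 ← V_8 ← V_2 → V_7
  V_9 is a collider here and neither V_9 nor any of its descendants is conditioned on, so the collider stays closed — the path is blocked at V_9.
Path 3: V_3 → V_8 ← V_2 → V_7
  V_8 is a collider and V_8 is conditioned on, which opens it; V_2 is a fork and V_2 is not conditioned on — no node blocks this path, so it is active.
Path 4: V_3 → V_8 → V_9 ← V_2 → V_7
  V_8 is a chain here and V_8 is conditioned on, so the path is blocked at V_8.
At least one path is unblocked, so d-separation fails.

No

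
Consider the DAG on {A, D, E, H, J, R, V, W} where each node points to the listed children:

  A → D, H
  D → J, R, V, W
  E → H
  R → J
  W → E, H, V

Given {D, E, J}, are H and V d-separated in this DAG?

No

Enumerating the 6 paths from H to V and testing each for blocking by {D, E, J}:
Path 1: H ← W ← D → V
  D is a fork here and D is conditioned on, so the path is blocked at D.
Path 2: H ← W → V
  W is a fork and W is not conditioned on — no node blocks this path, so it is active.
Path 3: H ← E ← W ← D → V
  E is a chain here and E is conditioned on, so the path is blocked at E.
Path 4: H ← E ← W → V
  E is a chain here and E is conditioned on, so the path is blocked at E.
Path 5: H ← A → D → W → V
  D is a chain here and D is conditioned on, so the path is blocked at D.
Path 6: H ← A → D → V
  D is a chain here and D is conditioned on, so the path is blocked at D.
Because an active path exists, H and V are not d-separated.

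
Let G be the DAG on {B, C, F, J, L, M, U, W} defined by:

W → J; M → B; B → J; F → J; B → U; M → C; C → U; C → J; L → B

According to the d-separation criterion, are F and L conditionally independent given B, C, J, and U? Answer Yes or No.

We examine all 3 paths between F and L:
Path 1: F → J ← C → U ← B ← L
  C is a fork here and C is conditioned on, so the path is blocked at C.
Path 2: F → J ← C ← M → B ← L
  C is a chain here and C is conditioned on, so the path is blocked at C.
Path 3: F → J ← B ← L
  B is a chain here and B is conditioned on, so the path is blocked at B.
All paths are blocked; F ⊥ L | {B, C, J, U} holds.

Yes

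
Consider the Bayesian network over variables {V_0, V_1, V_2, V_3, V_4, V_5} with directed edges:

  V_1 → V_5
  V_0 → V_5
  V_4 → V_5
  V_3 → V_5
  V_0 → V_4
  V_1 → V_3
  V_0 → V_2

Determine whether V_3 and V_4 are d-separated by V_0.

4 paths connect V_3 and V_4; each must be blocked for d-separation to hold:
Path 1: V_3 ← V_1 → V_5 ← V_0 → V_4
  V_5 is a collider here and neither V_5 nor any of its descendants is conditioned on, so the collider stays closed — the path is blocked at V_5.
Path 2: V_3 ← V_1 → V_5 ← V_4
  V_5 is a collider here and neither V_5 nor any of its descendants is conditioned on, so the collider stays closed — the path is blocked at V_5.
Path 3: V_3 → V_5 ← V_0 → V_4
  V_5 is a collider here and neither V_5 nor any of its descendants is conditioned on, so the collider stays closed — the path is blocked at V_5.
Path 4: V_3 → V_5 ← V_4
  V_5 is a collider here and neither V_5 nor any of its descendants is conditioned on, so the collider stays closed — the path is blocked at V_5.
Every path is blocked, so V_3 and V_4 are d-separated given {V_0}.

Yes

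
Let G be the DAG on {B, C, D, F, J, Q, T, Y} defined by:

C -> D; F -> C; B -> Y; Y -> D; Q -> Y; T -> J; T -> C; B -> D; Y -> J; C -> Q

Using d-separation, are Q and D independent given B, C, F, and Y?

Yes

There are 6 undirected paths between Q and D; checking each against the conditioning set {B, C, F, Y}:
Path 1: Q ← C ← T → J ← Y ← B → D
  C is a chain here and C is conditioned on, so the path is blocked at C.
Path 2: Q ← C ← T → J ← Y → D
  C is a chain here and C is conditioned on, so the path is blocked at C.
Path 3: Q ← C → D
  C is a fork here and C is conditioned on, so the path is blocked at C.
Path 4: Q → Y ← B → D
  B is a fork here and B is conditioned on, so the path is blocked at B.
Path 5: Q → Y → J ← T → C → D
  Y is a chain here and Y is conditioned on, so the path is blocked at Y.
Path 6: Q → Y → D
  Y is a chain here and Y is conditioned on, so the path is blocked at Y.
Every path is blocked, so Q and D are d-separated given {B, C, F, Y}.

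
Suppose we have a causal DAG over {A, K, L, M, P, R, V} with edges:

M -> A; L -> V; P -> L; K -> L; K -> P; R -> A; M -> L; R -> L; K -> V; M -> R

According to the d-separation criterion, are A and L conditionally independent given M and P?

4 paths connect A and L; each must be blocked for d-separation to hold:
Path 1: A ← R → L
  R is a fork and R is not conditioned on — no node blocks this path, so it is active.
Path 2: A ← R ← M → L
  M is a fork here and M is conditioned on, so the path is blocked at M.
Path 3: A ← M → R → L
  M is a fork here and M is conditioned on, so the path is blocked at M.
Path 4: A ← M → L
  M is a fork here and M is conditioned on, so the path is blocked at M.
Because an active path exists, A and L are not d-separated.

No — A and L are not d-separated given {M, P}.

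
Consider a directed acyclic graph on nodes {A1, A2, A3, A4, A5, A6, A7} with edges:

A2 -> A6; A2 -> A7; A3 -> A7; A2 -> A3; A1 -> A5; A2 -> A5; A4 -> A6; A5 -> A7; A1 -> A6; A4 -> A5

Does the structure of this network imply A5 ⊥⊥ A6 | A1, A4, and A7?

We examine all 5 paths between A5 and A6:
  1. A5 ← A2 → A6 — A2:fork[open] ⇒ active
  2. A5 ← A4 → A6 — A4:fork[blocks] ⇒ blocked
  3. A5 ← A1 → A6 — A1:fork[blocks] ⇒ blocked
  4. A5 → A7 ← A2 → A6 — A7:collider[open]; A2:fork[open] ⇒ active
  5. A5 → A7 ← A3 ← A2 → A6 — A7:collider[open]; A3:chain[open]; A2:fork[open] ⇒ active
Since the path A5 ← A2 → A6 is active, A5 and A6 are not d-separated given {A1, A4, A7}.

No — A5 and A6 are not d-separated given {A1, A4, A7}.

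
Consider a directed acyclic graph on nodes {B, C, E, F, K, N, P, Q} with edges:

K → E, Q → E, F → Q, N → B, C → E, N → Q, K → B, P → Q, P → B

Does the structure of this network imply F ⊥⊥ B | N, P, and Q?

Yes

3 paths connect F and B; each must be blocked for d-separation to hold:
Path 1: F → Q ← N → B
  N is a fork here and N is conditioned on, so the path is blocked at N.
Path 2: F → Q → E ← K → B
  Q is a chain here and Q is conditioned on, so the path is blocked at Q.
Path 3: F → Q ← P → B
  P is a fork here and P is conditioned on, so the path is blocked at P.
Since every path is blocked, d-separation holds.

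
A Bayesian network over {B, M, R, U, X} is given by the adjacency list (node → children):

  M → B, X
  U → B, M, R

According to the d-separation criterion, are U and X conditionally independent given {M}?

There are 2 undirected paths between U and X; checking each against the conditioning set {M}:
Path 1: U → M → X
  M is a chain here and M is conditioned on, so the path is blocked at M.
Path 2: U → B ← M → X
  B is a collider here and neither B nor any of its descendants is conditioned on, so the collider stays closed — the path is blocked at B.
Since every path is blocked, d-separation holds.

Yes — U and X are d-separated given {M}.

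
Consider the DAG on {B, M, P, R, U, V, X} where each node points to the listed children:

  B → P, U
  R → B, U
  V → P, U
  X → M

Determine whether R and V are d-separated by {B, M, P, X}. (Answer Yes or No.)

Yes

4 paths connect R and V; each must be blocked for d-separation to hold:
  1. R → B → P ← V — B:chain[blocks]; P:collider[open] ⇒ blocked
  2. R → B → U ← V — B:chain[blocks]; U:collider[blocks] ⇒ blocked
  3. R → U ← V — U:collider[blocks] ⇒ blocked
  4. R → U ← B → P ← V — U:collider[blocks]; B:fork[blocks]; P:collider[open] ⇒ blocked
Since every path is blocked, d-separation holds.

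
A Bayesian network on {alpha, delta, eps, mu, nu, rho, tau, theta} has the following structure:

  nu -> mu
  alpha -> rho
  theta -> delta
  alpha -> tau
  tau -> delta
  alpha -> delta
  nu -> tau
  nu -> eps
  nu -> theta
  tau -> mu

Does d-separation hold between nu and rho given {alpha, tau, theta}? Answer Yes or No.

Yes

We examine all 6 paths between nu and rho:
Path 1: nu → mu ← tau → delta ← alpha → rho
  mu is a collider here and neither mu nor any of its descendants is conditioned on, so the collider stays closed — the path is blocked at mu.
Path 2: nu → mu ← tau ← alpha → rho
  mu is a collider here and neither mu nor any of its descendants is conditioned on, so the collider stays closed — the path is blocked at mu.
Path 3: nu → tau → delta ← alpha → rho
  tau is a chain here and tau is conditioned on, so the path is blocked at tau.
Path 4: nu → tau ← alpha → rho
  alpha is a fork here and alpha is conditioned on, so the path is blocked at alpha.
Path 5: nu → theta → delta ← tau ← alpha → rho
  theta is a chain here and theta is conditioned on, so the path is blocked at theta.
Path 6: nu → theta → delta ← alpha → rho
  theta is a chain here and theta is conditioned on, so the path is blocked at theta.
Since every path is blocked, d-separation holds.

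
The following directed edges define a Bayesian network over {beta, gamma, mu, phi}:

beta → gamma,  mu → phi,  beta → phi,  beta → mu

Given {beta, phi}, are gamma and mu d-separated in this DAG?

There are 2 undirected paths between gamma and mu; checking each against the conditioning set {beta, phi}:
Path 1: gamma ← beta → phi ← mu
  beta is a fork here and beta is conditioned on, so the path is blocked at beta.
Path 2: gamma ← beta → mu
  beta is a fork here and beta is conditioned on, so the path is blocked at beta.
Every path is blocked, so gamma and mu are d-separated given {beta, phi}.

Yes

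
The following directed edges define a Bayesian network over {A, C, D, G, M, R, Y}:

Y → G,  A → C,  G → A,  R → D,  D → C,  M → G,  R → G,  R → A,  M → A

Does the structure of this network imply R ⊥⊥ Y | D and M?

There are 5 undirected paths between R and Y; checking each against the conditioning set {D, M}:
  1. R → D → C ← A ← M → G ← Y — D:chain[blocks]; C:collider[blocks]; A:chain[open]; M:fork[blocks]; G:collider[blocks] ⇒ blocked
  2. R → D → C ← A ← G ← Y — D:chain[blocks]; C:collider[blocks]; A:chain[open]; G:chain[open] ⇒ blocked
  3. R → A ← M → G ← Y — A:collider[blocks]; M:fork[blocks]; G:collider[blocks] ⇒ blocked
  4. R → A ← G ← Y — A:collider[blocks]; G:chain[open] ⇒ blocked
  5. R → G ← Y — G:collider[blocks] ⇒ blocked
Since every path is blocked, d-separation holds.

Yes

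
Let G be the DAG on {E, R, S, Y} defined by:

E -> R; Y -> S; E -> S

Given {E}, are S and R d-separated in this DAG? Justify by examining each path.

Only one path connects S and R:
Path 1: S ← E → R
  E is a fork here and E is conditioned on, so the path is blocked at E.
Since every path is blocked, d-separation holds.

Yes — S and R are d-separated given {E}.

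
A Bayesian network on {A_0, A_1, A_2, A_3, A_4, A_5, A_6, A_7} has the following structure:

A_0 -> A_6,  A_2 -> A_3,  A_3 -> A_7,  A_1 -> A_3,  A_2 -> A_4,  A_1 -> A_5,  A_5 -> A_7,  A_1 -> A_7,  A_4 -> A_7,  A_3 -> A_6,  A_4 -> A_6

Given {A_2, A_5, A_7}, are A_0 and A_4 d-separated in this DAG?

Yes — A_0 and A_4 are d-separated given {A_2, A_5, A_7}.

We examine all 5 paths between A_0 and A_4:
  1. A_0 → A_6 ← A_4 — A_6:collider[blocks] ⇒ blocked
  2. A_0 → A_6 ← A_3 ← A_1 → A_7 ← A_4 — A_6:collider[blocks]; A_3:chain[open]; A_1:fork[open]; A_7:collider[open] ⇒ blocked
  3. A_0 → A_6 ← A_3 ← A_1 → A_5 → A_7 ← A_4 — A_6:collider[blocks]; A_3:chain[open]; A_1:fork[open]; A_5:chain[blocks]; A_7:collider[open] ⇒ blocked
  4. A_0 → A_6 ← A_3 ← A_2 → A_4 — A_6:collider[blocks]; A_3:chain[open]; A_2:fork[blocks] ⇒ blocked
  5. A_0 → A_6 ← A_3 → A_7 ← A_4 — A_6:collider[blocks]; A_3:fork[open]; A_7:collider[open] ⇒ blocked
Every path is blocked, so A_0 and A_4 are d-separated given {A_2, A_5, A_7}.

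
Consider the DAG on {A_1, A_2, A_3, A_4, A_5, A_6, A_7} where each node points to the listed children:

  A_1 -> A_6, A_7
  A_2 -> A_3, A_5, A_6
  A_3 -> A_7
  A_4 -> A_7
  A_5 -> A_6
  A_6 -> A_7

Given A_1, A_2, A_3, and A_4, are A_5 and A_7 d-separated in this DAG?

There are 6 undirected paths between A_5 and A_7; checking each against the conditioning set {A_1, A_2, A_3, A_4}:
Path 1: A_5 ← A_2 → A_3 → A_7
  A_2 is a fork here and A_2 is conditioned on, so the path is blocked at A_2.
Path 2: A_5 ← A_2 → A_6 → A_7
  A_2 is a fork here and A_2 is conditioned on, so the path is blocked at A_2.
Path 3: A_5 ← A_2 → A_6 ← A_1 → A_7
  A_2 is a fork here and A_2 is conditioned on, so the path is blocked at A_2.
Path 4: A_5 → A_6 → A_7
  A_6 is a chain and A_6 is not conditioned on — no node blocks this path, so it is active.
Path 5: A_5 → A_6 ← A_2 → A_3 → A_7
  A_6 is a collider here and neither A_6 nor any of its descendants is conditioned on, so the collider stays closed — the path is blocked at A_6.
Path 6: A_5 → A_6 ← A_1 → A_7
  A_6 is a collider here and neither A_6 nor any of its descendants is conditioned on, so the collider stays closed — the path is blocked at A_6.
At least one path is unblocked, so d-separation fails.

No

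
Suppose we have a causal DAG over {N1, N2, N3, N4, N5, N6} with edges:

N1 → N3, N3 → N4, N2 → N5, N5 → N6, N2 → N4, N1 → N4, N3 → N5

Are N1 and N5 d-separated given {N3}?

Yes — N1 and N5 are d-separated given {N3}.

4 paths connect N1 and N5; each must be blocked for d-separation to hold:
Path 1: N1 → N4 ← N3 → N5
  N4 is a collider here and neither N4 nor any of its descendants is conditioned on, so the collider stays closed — the path is blocked at N4.
Path 2: N1 → N4 ← N2 → N5
  N4 is a collider here and neither N4 nor any of its descendants is conditioned on, so the collider stays closed — the path is blocked at N4.
Path 3: N1 → N3 → N5
  N3 is a chain here and N3 is conditioned on, so the path is blocked at N3.
Path 4: N1 → N3 → N4 ← N2 → N5
  N3 is a chain here and N3 is conditioned on, so the path is blocked at N3.
Since every path is blocked, d-separation holds.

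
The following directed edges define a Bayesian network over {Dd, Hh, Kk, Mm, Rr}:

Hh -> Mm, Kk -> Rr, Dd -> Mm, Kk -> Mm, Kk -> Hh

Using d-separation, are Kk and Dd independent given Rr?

Yes

Enumerating the 2 paths from Kk to Dd and testing each for blocking by {Rr}:
Path 1: Kk → Mm ← Dd
  Mm is a collider here and neither Mm nor any of its descendants is conditioned on, so the collider stays closed — the path is blocked at Mm.
Path 2: Kk → Hh → Mm ← Dd
  Mm is a collider here and neither Mm nor any of its descendants is conditioned on, so the collider stays closed — the path is blocked at Mm.
Every path is blocked, so Kk and Dd are d-separated given {Rr}.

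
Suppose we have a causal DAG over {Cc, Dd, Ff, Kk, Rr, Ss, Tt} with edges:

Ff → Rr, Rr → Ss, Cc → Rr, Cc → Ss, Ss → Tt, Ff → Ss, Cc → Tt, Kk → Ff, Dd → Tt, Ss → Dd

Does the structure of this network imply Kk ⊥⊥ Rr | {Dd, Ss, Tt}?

5 paths connect Kk and Rr; each must be blocked for d-separation to hold:
Path 1: Kk → Ff → Ss → Dd → Tt ← Cc → Rr
  Ss is a chain here and Ss is conditioned on, so the path is blocked at Ss.
Path 2: Kk → Ff → Ss ← Cc → Rr
  Ff is a chain and Ff is not conditioned on; Ss is a collider and Ss is conditioned on, which opens it; Cc is a fork and Cc is not conditioned on — no node blocks this path, so it is active.
Path 3: Kk → Ff → Ss → Tt ← Cc → Rr
  Ss is a chain here and Ss is conditioned on, so the path is blocked at Ss.
Path 4: Kk → Ff → Ss ← Rr
  Ff is a chain and Ff is not conditioned on; Ss is a collider and Ss is conditioned on, which opens it — no node blocks this path, so it is active.
Path 5: Kk → Ff → Rr
  Ff is a chain and Ff is not conditioned on — no node blocks this path, so it is active.
Since the path Kk → Ff → Ss ← Cc → Rr is active, Kk and Rr are not d-separated given {Dd, Ss, Tt}.

No — Kk and Rr are not d-separated given {Dd, Ss, Tt}.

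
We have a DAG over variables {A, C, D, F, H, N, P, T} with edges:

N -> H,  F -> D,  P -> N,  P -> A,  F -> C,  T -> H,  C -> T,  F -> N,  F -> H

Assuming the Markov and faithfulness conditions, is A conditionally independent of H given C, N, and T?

No

We examine all 3 paths between A and H:
Path 1: A ← P → N ← F → H
  P is a fork and P is not conditioned on; N is a collider and N is conditioned on, which opens it; F is a fork and F is not conditioned on — no node blocks this path, so it is active.
Path 2: A ← P → N ← F → C → T → H
  C is a chain here and C is conditioned on, so the path is blocked at C.
Path 3: A ← P → N → H
  N is a chain here and N is conditioned on, so the path is blocked at N.
Since the path A ← P → N ← F → H is active, A and H are not d-separated given {C, N, T}.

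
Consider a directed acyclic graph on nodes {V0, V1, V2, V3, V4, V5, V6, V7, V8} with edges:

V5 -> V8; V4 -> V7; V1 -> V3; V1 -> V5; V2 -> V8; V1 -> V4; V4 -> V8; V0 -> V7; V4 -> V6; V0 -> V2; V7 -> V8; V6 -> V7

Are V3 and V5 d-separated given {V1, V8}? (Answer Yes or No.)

6 paths connect V3 and V5; each must be blocked for d-separation to hold:
Path 1: V3 ← V1 → V4 → V7 ← V0 → V2 → V8 ← V5
  V1 is a fork here and V1 is conditioned on, so the path is blocked at V1.
Path 2: V3 ← V1 → V4 → V7 → V8 ← V5
  V1 is a fork here and V1 is conditioned on, so the path is blocked at V1.
Path 3: V3 ← V1 → V4 → V6 → V7 ← V0 → V2 → V8 ← V5
  V1 is a fork here and V1 is conditioned on, so the path is blocked at V1.
Path 4: V3 ← V1 → V4 → V6 → V7 → V8 ← V5
  V1 is a fork here and V1 is conditioned on, so the path is blocked at V1.
Path 5: V3 ← V1 → V4 → V8 ← V5
  V1 is a fork here and V1 is conditioned on, so the path is blocked at V1.
Path 6: V3 ← V1 → V5
  V1 is a fork here and V1 is conditioned on, so the path is blocked at V1.
Since every path is blocked, d-separation holds.

Yes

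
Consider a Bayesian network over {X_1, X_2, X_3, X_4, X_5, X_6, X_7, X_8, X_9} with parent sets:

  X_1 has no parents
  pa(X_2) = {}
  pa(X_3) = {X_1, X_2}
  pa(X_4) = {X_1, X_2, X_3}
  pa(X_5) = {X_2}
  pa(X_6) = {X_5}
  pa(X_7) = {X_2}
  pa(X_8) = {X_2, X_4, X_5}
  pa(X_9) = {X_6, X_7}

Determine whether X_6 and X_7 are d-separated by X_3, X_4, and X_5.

Yes

Enumerating the 6 paths from X_6 to X_7 and testing each for blocking by {X_3, X_4, X_5}:
Path 1: X_6 ← X_5 → X_8 ← X_4 ← X_1 → X_3 ← X_2 → X_7
  X_5 is a fork here and X_5 is conditioned on, so the path is blocked at X_5.
Path 2: X_6 ← X_5 → X_8 ← X_4 ← X_3 ← X_2 → X_7
  X_5 is a fork here and X_5 is conditioned on, so the path is blocked at X_5.
Path 3: X_6 ← X_5 → X_8 ← X_4 ← X_2 → X_7
  X_5 is a fork here and X_5 is conditioned on, so the path is blocked at X_5.
Path 4: X_6 ← X_5 → X_8 ← X_2 → X_7
  X_5 is a fork here and X_5 is conditioned on, so the path is blocked at X_5.
Path 5: X_6 ← X_5 ← X_2 → X_7
  X_5 is a chain here and X_5 is conditioned on, so the path is blocked at X_5.
Path 6: X_6 → X_9 ← X_7
  X_9 is a collider here and neither X_9 nor any of its descendants is conditioned on, so the collider stays closed — the path is blocked at X_9.
Every path is blocked, so X_6 and X_7 are d-separated given {X_3, X_4, X_5}.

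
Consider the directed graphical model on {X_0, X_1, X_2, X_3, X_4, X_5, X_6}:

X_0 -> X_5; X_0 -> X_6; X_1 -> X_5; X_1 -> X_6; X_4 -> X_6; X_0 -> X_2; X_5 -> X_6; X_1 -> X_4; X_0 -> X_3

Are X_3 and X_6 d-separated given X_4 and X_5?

No

4 paths connect X_3 and X_6; each must be blocked for d-separation to hold:
Path 1: X_3 ← X_0 → X_5 ← X_1 → X_6
  X_0 is a fork and X_0 is not conditioned on; X_5 is a collider and X_5 is conditioned on, which opens it; X_1 is a fork and X_1 is not conditioned on — no node blocks this path, so it is active.
Path 2: X_3 ← X_0 → X_5 ← X_1 → X_4 → X_6
  X_4 is a chain here and X_4 is conditioned on, so the path is blocked at X_4.
Path 3: X_3 ← X_0 → X_5 → X_6
  X_5 is a chain here and X_5 is conditioned on, so the path is blocked at X_5.
Path 4: X_3 ← X_0 → X_6
  X_0 is a fork and X_0 is not conditioned on — no node blocks this path, so it is active.
Since the path X_3 ← X_0 → X_5 ← X_1 → X_6 is active, X_3 and X_6 are not d-separated given {X_4, X_5}.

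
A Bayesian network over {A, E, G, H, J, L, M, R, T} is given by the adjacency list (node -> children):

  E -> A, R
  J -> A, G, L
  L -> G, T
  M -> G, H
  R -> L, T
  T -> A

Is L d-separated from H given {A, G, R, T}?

No — L and H are not d-separated given {A, G, R, T}.

6 paths connect L and H; each must be blocked for d-separation to hold:
Path 1: L ← R ← E → A ← J → G ← M → H
  R is a chain here and R is conditioned on, so the path is blocked at R.
Path 2: L ← R → T → A ← J → G ← M → H
  R is a fork here and R is conditioned on, so the path is blocked at R.
Path 3: L → G ← M → H
  G is a collider and G is conditioned on, which opens it; M is a fork and M is not conditioned on — no node blocks this path, so it is active.
Path 4: L → T → A ← J → G ← M → H
  T is a chain here and T is conditioned on, so the path is blocked at T.
Path 5: L → T ← R ← E → A ← J → G ← M → H
  R is a chain here and R is conditioned on, so the path is blocked at R.
Path 6: L ← J → G ← M → H
  J is a fork and J is not conditioned on; G is a collider and G is conditioned on, which opens it; M is a fork and M is not conditioned on — no node blocks this path, so it is active.
At least one path is unblocked, so d-separation fails.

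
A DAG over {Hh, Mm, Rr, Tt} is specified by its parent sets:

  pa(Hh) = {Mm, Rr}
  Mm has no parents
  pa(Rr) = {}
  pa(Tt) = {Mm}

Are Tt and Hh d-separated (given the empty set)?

Only one path connects Tt and Hh:
Path 1: Tt ← Mm → Hh
  Mm is a fork and Mm is not conditioned on — no node blocks this path, so it is active.
Since the path Tt ← Mm → Hh is active, Tt and Hh are not d-separated given ∅.

No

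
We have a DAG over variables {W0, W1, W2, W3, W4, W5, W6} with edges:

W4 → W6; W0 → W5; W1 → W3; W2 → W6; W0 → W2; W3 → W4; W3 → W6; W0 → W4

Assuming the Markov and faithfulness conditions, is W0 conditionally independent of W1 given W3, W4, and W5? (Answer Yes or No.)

Enumerating the 4 paths from W0 to W1 and testing each for blocking by {W3, W4, W5}:
  1. W0 → W4 ← W3 ← W1 — W4:collider[open]; W3:chain[blocks] ⇒ blocked
  2. W0 → W4 → W6 ← W3 ← W1 — W4:chain[blocks]; W6:collider[blocks]; W3:chain[blocks] ⇒ blocked
  3. W0 → W2 → W6 ← W3 ← W1 — W2:chain[open]; W6:collider[blocks]; W3:chain[blocks] ⇒ blocked
  4. W0 → W2 → W6 ← W4 ← W3 ← W1 — W2:chain[open]; W6:collider[blocks]; W4:chain[blocks]; W3:chain[blocks] ⇒ blocked
Since every path is blocked, d-separation holds.

Yes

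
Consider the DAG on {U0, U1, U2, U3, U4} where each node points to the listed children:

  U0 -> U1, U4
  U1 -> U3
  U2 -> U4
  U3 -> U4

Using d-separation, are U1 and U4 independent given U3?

No — U1 and U4 are not d-separated given {U3}.

2 paths connect U1 and U4; each must be blocked for d-separation to hold:
  1. U1 → U3 → U4 — U3:chain[blocks] ⇒ blocked
  2. U1 ← U0 → U4 — U0:fork[open] ⇒ active
Because an active path exists, U1 and U4 are not d-separated.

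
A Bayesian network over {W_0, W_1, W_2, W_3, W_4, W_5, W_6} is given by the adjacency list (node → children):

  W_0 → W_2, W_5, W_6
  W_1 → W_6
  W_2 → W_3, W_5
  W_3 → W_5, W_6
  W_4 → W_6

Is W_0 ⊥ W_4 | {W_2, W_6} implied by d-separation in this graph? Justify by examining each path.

No

We examine all 5 paths between W_0 and W_4:
Path 1: W_0 → W_5 ← W_3 → W_6 ← W_4
  W_5 is a collider here and neither W_5 nor any of its descendants is conditioned on, so the collider stays closed — the path is blocked at W_5.
Path 2: W_0 → W_5 ← W_2 → W_3 → W_6 ← W_4
  W_5 is a collider here and neither W_5 nor any of its descendants is conditioned on, so the collider stays closed — the path is blocked at W_5.
Path 3: W_0 → W_2 → W_3 → W_6 ← W_4
  W_2 is a chain here and W_2 is conditioned on, so the path is blocked at W_2.
Path 4: W_0 → W_2 → W_5 ← W_3 → W_6 ← W_4
  W_2 is a chain here and W_2 is conditioned on, so the path is blocked at W_2.
Path 5: W_0 → W_6 ← W_4
  W_6 is a collider and W_6 is conditioned on, which opens it — no node blocks this path, so it is active.
At least one path is unblocked, so d-separation fails.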